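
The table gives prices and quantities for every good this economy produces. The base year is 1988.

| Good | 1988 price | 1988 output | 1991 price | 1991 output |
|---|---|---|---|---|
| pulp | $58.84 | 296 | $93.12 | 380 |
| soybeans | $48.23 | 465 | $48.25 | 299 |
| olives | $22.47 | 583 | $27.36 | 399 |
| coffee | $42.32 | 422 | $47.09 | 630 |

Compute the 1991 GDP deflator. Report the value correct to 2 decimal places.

124.84

Nominal GDP 1991 = 93.12·380 + 48.25·299 + 27.36·399 + 47.09·630 = 90395.69.
Real GDP 1991 (at 1988 prices) = 58.84·380 + 48.23·299 + 22.47·399 + 42.32·630 = 72407.10.
Deflator = Nominal/Real × 100 = 90395.69/72407.10 × 100 = 124.844.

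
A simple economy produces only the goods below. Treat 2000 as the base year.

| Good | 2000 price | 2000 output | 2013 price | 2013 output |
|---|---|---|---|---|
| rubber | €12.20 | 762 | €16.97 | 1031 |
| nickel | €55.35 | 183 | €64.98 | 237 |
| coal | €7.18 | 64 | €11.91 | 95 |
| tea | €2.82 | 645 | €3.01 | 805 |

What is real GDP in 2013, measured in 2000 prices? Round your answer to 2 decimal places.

€28648.35

Real GDP 2013 = Σ (p_2000 × q_2013) = 12.20·1031 + 55.35·237 + 7.18·95 + 2.82·805 = 28648.35.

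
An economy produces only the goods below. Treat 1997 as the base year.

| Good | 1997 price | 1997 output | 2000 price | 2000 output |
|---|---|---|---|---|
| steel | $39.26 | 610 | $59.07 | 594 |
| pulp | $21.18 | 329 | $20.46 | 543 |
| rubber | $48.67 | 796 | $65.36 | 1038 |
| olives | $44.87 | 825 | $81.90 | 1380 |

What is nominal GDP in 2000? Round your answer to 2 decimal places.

Nominal GDP 2000 = Σ (p_2000 × q_2000) = 59.07·594 + 20.46·543 + 65.36·1038 + 81.90·1380 = 227063.04.

$227063.04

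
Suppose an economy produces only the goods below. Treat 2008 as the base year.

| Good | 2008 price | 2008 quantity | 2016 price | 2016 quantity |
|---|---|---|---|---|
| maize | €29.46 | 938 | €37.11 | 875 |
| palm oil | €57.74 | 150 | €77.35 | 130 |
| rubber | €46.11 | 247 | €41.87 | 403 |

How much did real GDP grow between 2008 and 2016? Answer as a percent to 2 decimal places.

8.77%

Real GDP 2008 = Nominal GDP 2008 = 29.46·938 + 57.74·150 + 46.11·247 = 47683.65.
Real GDP 2016 (at 2008 prices) = 29.46·875 + 57.74·130 + 46.11·403 = 51866.03.
Real growth = 51866.03/47683.65 − 1 = 0.0877.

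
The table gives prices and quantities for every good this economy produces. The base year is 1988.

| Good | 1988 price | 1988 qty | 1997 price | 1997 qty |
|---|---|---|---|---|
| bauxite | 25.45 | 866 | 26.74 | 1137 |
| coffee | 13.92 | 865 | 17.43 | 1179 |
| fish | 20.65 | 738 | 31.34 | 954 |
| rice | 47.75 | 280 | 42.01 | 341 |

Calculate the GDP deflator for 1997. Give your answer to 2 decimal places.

Nominal GDP 1997 = 26.74·1137 + 17.43·1179 + 31.34·954 + 42.01·341 = 95177.12.
Real GDP 1997 (at 1988 prices) = 25.45·1137 + 13.92·1179 + 20.65·954 + 47.75·341 = 81331.18.
Deflator = Nominal/Real × 100 = 95177.12/81331.18 × 100 = 117.024.

117.02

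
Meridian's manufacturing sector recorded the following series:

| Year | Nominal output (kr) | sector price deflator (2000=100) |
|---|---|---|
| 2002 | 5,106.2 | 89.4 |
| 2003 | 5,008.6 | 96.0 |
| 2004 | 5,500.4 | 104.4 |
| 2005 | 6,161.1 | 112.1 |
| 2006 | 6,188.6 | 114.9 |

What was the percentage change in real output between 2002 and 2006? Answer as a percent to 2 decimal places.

-5.70%

Real output 2002 = 5106.2/0.894 = 5711.63.
Real output 2006 = 6188.6/1.149 = 5386.07.
Change = 5386.07/5711.63 − 1 = -0.0570.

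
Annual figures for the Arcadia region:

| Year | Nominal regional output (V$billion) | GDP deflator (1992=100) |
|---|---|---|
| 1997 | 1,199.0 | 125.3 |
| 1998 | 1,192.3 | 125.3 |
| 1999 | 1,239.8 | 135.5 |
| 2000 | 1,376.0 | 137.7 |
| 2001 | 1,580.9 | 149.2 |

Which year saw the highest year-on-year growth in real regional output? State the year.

2000

1998: real = 1192.3/1.253 = 951.56; growth vs 1997 (956.90) = -0.56%.
1999: real = 1239.8/1.355 = 914.98; growth vs 1998 (951.56) = -3.84%.
2000: real = 1376.0/1.377 = 999.27; growth vs 1999 (914.98) = 9.21%.
2001: real = 1580.9/1.492 = 1059.58; growth vs 2000 (999.27) = 6.04%.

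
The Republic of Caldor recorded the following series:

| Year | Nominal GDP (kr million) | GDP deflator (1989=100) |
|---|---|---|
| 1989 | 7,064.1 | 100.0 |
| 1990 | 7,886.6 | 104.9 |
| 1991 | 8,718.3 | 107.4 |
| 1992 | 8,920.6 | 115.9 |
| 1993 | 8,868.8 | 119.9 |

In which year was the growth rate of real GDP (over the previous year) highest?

1990: real = 7886.6/1.049 = 7518.21; growth vs 1989 (7064.10) = 6.43%.
1991: real = 8718.3/1.074 = 8117.60; growth vs 1990 (7518.21) = 7.97%.
1992: real = 8920.6/1.159 = 7696.81; growth vs 1991 (8117.60) = -5.18%.
1993: real = 8868.8/1.199 = 7396.83; growth vs 1992 (7696.81) = -3.90%.

1991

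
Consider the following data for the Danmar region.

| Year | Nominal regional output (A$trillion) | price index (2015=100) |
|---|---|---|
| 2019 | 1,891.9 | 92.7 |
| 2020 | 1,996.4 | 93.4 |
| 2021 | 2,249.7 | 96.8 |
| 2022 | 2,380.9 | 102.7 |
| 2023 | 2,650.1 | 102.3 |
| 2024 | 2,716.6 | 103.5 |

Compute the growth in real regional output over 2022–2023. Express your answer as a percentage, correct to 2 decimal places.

Real regional output 2022 = 2380.9/1.027 = 2318.31.
Real regional output 2023 = 2650.1/1.023 = 2590.52.
Change = 2590.52/2318.31 − 1 = 0.1174.

11.74%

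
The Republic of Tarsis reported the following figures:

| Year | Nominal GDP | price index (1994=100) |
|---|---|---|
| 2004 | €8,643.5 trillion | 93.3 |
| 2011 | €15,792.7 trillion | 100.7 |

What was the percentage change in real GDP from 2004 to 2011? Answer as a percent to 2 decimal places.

Real GDP 2004 = 8643.5 / 0.933 = 9264.20.
Real GDP 2011 = 15792.7 / 1.007 = 15682.92.
Real growth = 15682.92 / 9264.20 − 1 = 0.6929.

69.29%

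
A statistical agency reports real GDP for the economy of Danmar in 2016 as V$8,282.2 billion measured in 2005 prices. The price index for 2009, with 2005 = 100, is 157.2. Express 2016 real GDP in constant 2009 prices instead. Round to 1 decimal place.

V$13,019.6 billion

Real GDP in 2009 prices = Real GDP in 2005 prices × (P_2009/P_2005) = 8282.2 × 1.572 = 13019.62.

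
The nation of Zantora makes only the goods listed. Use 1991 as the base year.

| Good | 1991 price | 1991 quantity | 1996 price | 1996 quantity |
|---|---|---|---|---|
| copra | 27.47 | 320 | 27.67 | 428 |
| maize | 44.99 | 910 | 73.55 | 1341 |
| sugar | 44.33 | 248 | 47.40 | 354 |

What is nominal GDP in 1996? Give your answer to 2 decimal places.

127252.91

Nominal GDP 1996 = Σ (p_1996 × q_1996) = 27.67·428 + 73.55·1341 + 47.40·354 = 127252.91.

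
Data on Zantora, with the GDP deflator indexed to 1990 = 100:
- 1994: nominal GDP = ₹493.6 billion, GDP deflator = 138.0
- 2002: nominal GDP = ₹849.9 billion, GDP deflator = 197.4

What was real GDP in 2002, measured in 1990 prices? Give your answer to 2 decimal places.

₹430.55 billion

Real GDP = Nominal / (GDP deflator/100) = 849.9 / 1.974 = 430.55.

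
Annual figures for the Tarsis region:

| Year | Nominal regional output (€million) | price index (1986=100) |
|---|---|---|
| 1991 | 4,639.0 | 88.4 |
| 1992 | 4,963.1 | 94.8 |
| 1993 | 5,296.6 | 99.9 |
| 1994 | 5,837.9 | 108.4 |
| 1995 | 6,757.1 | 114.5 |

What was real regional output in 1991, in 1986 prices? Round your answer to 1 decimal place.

€5,247.7 million

Real regional output 1991 = 4639.0 / 0.884 = 5247.74.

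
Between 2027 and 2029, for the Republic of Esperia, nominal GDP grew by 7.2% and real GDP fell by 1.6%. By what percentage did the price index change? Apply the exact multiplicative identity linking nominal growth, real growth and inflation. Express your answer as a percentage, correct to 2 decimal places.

(1 + g_nom) = (1 + g_real)(1 + π), so π = 1.0720 / 0.9840 − 1 = 0.08943.

8.94%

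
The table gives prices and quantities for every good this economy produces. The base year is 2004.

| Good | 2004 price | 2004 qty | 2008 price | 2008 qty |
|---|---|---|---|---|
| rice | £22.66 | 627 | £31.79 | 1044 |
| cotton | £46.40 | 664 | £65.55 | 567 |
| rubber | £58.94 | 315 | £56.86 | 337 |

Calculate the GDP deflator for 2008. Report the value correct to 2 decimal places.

Nominal GDP 2008 = 31.79·1044 + 65.55·567 + 56.86·337 = 89517.43.
Real GDP 2008 (at 2004 prices) = 22.66·1044 + 46.40·567 + 58.94·337 = 69828.62.
Deflator = Nominal/Real × 100 = 89517.43/69828.62 × 100 = 128.196.

128.20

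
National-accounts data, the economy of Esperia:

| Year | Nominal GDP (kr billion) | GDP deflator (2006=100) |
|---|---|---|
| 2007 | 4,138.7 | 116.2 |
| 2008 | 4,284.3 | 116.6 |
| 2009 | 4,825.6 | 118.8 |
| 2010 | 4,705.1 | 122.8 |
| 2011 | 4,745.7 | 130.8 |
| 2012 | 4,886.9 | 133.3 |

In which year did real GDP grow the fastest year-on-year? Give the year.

2009

2008: real = 4284.3/1.166 = 3674.36; growth vs 2007 (3561.70) = 3.16%.
2009: real = 4825.6/1.188 = 4061.95; growth vs 2008 (3674.36) = 10.55%.
2010: real = 4705.1/1.228 = 3831.51; growth vs 2009 (4061.95) = -5.67%.
2011: real = 4745.7/1.308 = 3628.21; growth vs 2010 (3831.51) = -5.31%.
2012: real = 4886.9/1.333 = 3666.09; growth vs 2011 (3628.21) = 1.04%.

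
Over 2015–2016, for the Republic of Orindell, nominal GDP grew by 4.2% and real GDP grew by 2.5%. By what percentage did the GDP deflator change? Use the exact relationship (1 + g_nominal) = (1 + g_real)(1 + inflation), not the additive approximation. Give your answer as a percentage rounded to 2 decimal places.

(1 + g_nom) = (1 + g_real)(1 + π), so π = 1.0420 / 1.0250 − 1 = 0.01659.

1.66%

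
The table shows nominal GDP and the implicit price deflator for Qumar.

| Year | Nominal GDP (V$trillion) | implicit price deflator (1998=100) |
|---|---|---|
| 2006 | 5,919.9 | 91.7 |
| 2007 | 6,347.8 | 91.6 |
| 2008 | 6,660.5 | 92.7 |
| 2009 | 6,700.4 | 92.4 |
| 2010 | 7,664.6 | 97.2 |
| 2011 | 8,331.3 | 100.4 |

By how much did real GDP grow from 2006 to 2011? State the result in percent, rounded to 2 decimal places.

Real GDP 2006 = 5919.9/0.917 = 6455.73.
Real GDP 2011 = 8331.3/1.004 = 8298.11.
Change = 8298.11/6455.73 − 1 = 0.2854.

28.54%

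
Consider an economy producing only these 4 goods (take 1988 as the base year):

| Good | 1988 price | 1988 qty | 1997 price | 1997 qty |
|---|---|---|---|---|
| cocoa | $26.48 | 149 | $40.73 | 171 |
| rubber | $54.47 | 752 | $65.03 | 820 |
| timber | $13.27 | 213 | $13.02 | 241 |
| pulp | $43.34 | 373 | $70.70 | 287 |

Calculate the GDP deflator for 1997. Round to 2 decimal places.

129.13

Nominal GDP 1997 = 40.73·171 + 65.03·820 + 13.02·241 + 70.70·287 = 83718.15.
Real GDP 1997 (at 1988 prices) = 26.48·171 + 54.47·820 + 13.27·241 + 43.34·287 = 64830.13.
Deflator = Nominal/Real × 100 = 83718.15/64830.13 × 100 = 129.135.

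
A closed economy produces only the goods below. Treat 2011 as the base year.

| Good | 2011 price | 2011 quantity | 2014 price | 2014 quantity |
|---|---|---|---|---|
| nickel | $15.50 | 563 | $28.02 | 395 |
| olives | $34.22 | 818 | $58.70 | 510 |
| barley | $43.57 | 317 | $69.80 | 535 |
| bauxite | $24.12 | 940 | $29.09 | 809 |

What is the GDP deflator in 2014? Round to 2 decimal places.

Nominal GDP 2014 = 28.02·395 + 58.70·510 + 69.80·535 + 29.09·809 = 101881.71.
Real GDP 2014 (at 2011 prices) = 15.50·395 + 34.22·510 + 43.57·535 + 24.12·809 = 66397.73.
Deflator = Nominal/Real × 100 = 101881.71/66397.73 × 100 = 153.442.

153.44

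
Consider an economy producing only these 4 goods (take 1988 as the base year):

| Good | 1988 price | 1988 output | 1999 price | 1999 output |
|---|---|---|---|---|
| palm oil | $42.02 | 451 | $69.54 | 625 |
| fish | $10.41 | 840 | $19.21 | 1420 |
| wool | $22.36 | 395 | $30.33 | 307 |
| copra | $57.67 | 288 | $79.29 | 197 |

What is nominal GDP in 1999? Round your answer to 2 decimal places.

Nominal GDP 1999 = Σ (p_1999 × q_1999) = 69.54·625 + 19.21·1420 + 30.33·307 + 79.29·197 = 95672.14.

$95672.14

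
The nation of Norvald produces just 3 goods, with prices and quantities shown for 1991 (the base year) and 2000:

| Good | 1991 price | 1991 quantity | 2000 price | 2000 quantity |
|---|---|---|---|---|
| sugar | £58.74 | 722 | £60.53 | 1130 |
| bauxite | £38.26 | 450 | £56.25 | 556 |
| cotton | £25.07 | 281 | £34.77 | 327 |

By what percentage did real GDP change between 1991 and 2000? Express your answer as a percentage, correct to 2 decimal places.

Real GDP 1991 = Nominal GDP 1991 = 58.74·722 + 38.26·450 + 25.07·281 = 66671.95.
Real GDP 2000 (at 1991 prices) = 58.74·1130 + 38.26·556 + 25.07·327 = 95846.65.
Real growth = 95846.65/66671.95 − 1 = 0.4376.

43.76%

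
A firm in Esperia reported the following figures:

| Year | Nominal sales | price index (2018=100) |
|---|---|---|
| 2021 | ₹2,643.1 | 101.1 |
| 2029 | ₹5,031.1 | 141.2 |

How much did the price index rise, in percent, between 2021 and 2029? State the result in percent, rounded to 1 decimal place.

39.7%

Price-level change = 141.2 / 101.1 − 1 = 0.3966.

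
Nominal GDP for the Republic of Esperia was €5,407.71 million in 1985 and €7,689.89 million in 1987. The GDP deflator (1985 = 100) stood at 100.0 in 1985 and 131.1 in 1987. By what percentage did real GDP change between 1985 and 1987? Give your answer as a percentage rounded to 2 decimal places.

8.47%

Real GDP 1985 = 5407.71 / 1.000 = 5407.71.
Real GDP 1987 = 7689.89 / 1.311 = 5865.67.
Real growth = 5865.67 / 5407.71 − 1 = 0.0847.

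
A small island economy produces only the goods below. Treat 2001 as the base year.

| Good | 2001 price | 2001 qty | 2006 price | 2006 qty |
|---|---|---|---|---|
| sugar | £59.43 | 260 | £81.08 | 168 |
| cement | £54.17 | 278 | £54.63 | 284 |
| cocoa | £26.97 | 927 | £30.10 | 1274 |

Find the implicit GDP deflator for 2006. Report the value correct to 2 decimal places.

112.98

Nominal GDP 2006 = 81.08·168 + 54.63·284 + 30.10·1274 = 67483.76.
Real GDP 2006 (at 2001 prices) = 59.43·168 + 54.17·284 + 26.97·1274 = 59728.30.
Deflator = Nominal/Real × 100 = 67483.76/59728.30 × 100 = 112.985.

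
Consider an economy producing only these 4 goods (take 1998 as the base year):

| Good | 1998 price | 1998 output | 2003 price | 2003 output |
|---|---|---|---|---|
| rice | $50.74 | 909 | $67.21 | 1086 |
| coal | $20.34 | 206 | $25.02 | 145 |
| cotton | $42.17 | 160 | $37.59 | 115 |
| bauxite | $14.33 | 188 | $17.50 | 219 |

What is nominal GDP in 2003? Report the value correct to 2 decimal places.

Nominal GDP 2003 = Σ (p_2003 × q_2003) = 67.21·1086 + 25.02·145 + 37.59·115 + 17.50·219 = 84773.31.

$84773.31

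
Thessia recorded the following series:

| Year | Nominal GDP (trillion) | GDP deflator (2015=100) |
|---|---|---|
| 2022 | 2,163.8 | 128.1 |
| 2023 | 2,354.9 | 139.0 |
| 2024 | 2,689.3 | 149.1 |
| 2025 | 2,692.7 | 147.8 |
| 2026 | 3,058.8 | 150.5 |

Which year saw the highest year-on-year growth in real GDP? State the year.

2026

2023: real = 2354.9/1.390 = 1694.17; growth vs 2022 (1689.15) = 0.30%.
2024: real = 2689.3/1.491 = 1803.69; growth vs 2023 (1694.17) = 6.46%.
2025: real = 2692.7/1.478 = 1821.85; growth vs 2024 (1803.69) = 1.01%.
2026: real = 3058.8/1.505 = 2032.43; growth vs 2025 (1821.85) = 11.56%.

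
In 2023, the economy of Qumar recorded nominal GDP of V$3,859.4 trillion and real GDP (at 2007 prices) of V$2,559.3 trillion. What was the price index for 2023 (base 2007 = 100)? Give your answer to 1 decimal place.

150.8

price index = (Nominal / Real) × 100 = 3859.4 / 2559.3 × 100 = 150.80.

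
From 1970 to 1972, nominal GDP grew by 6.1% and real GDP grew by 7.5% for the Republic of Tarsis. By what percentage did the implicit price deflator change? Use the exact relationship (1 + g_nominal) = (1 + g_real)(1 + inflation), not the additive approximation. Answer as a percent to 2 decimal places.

(1 + g_nom) = (1 + g_real)(1 + π), so π = 1.0610 / 1.0750 − 1 = -0.01302.

-1.30%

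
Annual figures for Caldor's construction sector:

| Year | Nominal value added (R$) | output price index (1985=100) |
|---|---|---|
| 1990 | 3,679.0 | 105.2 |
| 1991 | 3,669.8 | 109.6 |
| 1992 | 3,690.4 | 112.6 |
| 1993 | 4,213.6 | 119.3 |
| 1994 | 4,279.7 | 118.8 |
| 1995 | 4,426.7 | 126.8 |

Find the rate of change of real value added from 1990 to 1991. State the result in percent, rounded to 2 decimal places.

Real value added 1990 = 3679.0/1.052 = 3497.15.
Real value added 1991 = 3669.8/1.096 = 3348.36.
Change = 3348.36/3497.15 − 1 = -0.0425.

-4.25%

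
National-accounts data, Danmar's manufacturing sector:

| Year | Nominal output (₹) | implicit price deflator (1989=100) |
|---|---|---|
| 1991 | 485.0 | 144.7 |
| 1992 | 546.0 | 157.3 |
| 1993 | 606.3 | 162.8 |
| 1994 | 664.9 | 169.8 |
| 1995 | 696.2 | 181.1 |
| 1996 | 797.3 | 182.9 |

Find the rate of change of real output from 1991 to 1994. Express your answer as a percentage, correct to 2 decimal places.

16.83%

Real output 1991 = 485.0/1.447 = 335.18.
Real output 1994 = 664.9/1.698 = 391.58.
Change = 391.58/335.18 − 1 = 0.1683.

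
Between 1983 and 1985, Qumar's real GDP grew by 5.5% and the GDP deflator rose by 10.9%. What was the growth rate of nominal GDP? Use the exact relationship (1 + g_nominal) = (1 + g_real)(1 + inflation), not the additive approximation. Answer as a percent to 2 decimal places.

(1 + g_nom) = (1 + g_real)(1 + π) = 1.0550 × 1.1090 = 1.17000.

17.00%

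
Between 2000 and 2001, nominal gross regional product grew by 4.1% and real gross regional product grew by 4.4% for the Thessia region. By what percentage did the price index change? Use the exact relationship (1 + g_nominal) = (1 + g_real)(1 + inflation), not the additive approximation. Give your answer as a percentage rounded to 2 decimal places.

-0.29%

(1 + g_nom) = (1 + g_real)(1 + π), so π = 1.0410 / 1.0440 − 1 = -0.00287.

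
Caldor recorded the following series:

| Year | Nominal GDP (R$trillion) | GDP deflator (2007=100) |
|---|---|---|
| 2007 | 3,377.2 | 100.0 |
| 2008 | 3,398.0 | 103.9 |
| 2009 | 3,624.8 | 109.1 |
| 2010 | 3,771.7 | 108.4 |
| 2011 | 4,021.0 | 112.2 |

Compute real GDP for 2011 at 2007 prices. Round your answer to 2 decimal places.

R$3,583.78 trillion

Real GDP 2011 = 4021.0 / 1.122 = 3583.78.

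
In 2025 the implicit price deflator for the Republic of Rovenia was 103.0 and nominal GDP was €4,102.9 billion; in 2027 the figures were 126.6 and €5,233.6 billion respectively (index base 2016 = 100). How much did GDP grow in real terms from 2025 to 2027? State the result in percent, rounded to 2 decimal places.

3.78%

Real GDP 2025 = 4102.9 / 1.030 = 3983.40.
Real GDP 2027 = 5233.6 / 1.266 = 4133.97.
Real growth = 4133.97 / 3983.40 − 1 = 0.0378.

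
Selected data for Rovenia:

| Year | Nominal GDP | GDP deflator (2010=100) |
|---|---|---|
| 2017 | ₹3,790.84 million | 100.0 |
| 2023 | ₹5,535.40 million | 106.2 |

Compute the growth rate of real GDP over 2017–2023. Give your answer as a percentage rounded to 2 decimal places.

Real GDP 2017 = 3790.84 / 1.000 = 3790.84.
Real GDP 2023 = 5535.40 / 1.062 = 5212.24.
Real growth = 5212.24 / 3790.84 − 1 = 0.3750.

37.50%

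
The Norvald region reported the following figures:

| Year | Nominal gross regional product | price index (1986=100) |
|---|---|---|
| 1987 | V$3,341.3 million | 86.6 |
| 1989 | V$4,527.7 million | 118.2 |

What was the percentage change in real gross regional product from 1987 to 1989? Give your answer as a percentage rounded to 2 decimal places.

Real gross regional product 1987 = 3341.3 / 0.866 = 3858.31.
Real gross regional product 1989 = 4527.7 / 1.182 = 3830.54.
Real growth = 3830.54 / 3858.31 − 1 = -0.0072.

-0.72%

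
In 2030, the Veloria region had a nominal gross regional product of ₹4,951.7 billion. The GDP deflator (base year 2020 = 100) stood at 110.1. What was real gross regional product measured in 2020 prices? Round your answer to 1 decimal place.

Real gross regional product = Nominal / (GDP deflator/100) = 4951.7 / 1.101 = 4497.46.

₹4,497.5 billion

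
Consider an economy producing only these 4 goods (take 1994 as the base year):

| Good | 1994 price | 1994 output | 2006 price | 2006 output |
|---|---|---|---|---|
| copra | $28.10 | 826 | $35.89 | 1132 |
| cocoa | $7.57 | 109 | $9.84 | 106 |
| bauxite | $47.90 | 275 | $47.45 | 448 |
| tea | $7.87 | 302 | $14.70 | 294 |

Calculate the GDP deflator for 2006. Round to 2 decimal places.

Nominal GDP 2006 = 35.89·1132 + 9.84·106 + 47.45·448 + 14.70·294 = 67249.92.
Real GDP 2006 (at 1994 prices) = 28.10·1132 + 7.57·106 + 47.90·448 + 7.87·294 = 56384.60.
Deflator = Nominal/Real × 100 = 67249.92/56384.60 × 100 = 119.270.

119.27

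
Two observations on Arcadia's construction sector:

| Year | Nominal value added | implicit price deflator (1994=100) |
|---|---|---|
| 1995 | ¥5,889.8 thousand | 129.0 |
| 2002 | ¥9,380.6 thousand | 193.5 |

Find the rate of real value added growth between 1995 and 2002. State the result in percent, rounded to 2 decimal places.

6.18%

Deflate each year: 1995 → 5889.8/1.290 = 4565.74; 2002 → 9380.6/1.935 = 4847.86.
So real value added changed by 4847.86/4565.74 − 1 = 0.0618, i.e. 6.18%.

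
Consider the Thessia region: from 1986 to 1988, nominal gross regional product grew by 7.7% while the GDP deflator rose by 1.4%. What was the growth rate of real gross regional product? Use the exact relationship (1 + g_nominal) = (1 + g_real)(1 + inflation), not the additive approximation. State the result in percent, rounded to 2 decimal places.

6.21%

(1 + g_nom) = (1 + g_real)(1 + π), so g_real = 1.0770 / 1.0140 − 1 = 0.06213.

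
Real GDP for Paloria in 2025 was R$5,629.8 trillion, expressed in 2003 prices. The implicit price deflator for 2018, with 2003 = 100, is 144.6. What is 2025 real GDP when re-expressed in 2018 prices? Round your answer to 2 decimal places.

Real GDP in 2018 prices = Real GDP in 2003 prices × (P_2018/P_2003) = 5629.8 × 1.446 = 8140.69.

R$8,140.69 trillion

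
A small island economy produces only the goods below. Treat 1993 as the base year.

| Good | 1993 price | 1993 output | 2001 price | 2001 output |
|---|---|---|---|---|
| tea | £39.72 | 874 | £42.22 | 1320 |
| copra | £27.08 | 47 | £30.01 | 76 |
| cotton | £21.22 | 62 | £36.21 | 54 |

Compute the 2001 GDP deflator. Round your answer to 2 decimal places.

107.79

Nominal GDP 2001 = 42.22·1320 + 30.01·76 + 36.21·54 = 59966.50.
Real GDP 2001 (at 1993 prices) = 39.72·1320 + 27.08·76 + 21.22·54 = 55634.36.
Deflator = Nominal/Real × 100 = 59966.50/55634.36 × 100 = 107.787.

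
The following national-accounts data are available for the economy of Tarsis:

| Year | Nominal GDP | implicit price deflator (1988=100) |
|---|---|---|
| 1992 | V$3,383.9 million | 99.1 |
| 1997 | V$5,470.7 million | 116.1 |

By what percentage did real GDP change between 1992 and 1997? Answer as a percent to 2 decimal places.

38.00%

Real GDP 1992 = 3383.9 / 0.991 = 3414.63.
Real GDP 1997 = 5470.7 / 1.161 = 4712.06.
Real growth = 4712.06 / 3414.63 − 1 = 0.3800.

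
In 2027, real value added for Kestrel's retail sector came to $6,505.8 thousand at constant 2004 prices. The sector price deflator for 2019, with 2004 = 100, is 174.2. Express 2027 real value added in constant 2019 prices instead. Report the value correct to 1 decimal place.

Real value added in 2019 prices = Real value added in 2004 prices × (P_2019/P_2004) = 6505.8 × 1.742 = 11333.10.

$11,333.1 thousand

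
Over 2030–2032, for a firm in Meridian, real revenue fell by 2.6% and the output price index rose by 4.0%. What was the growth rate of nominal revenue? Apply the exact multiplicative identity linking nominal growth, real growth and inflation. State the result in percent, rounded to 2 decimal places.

(1 + g_nom) = (1 + g_real)(1 + π) = 0.9740 × 1.0400 = 1.01296.

1.30%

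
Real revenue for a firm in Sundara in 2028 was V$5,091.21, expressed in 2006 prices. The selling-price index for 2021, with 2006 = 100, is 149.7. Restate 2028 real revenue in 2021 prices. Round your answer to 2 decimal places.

V$7,621.54

Real revenue in 2021 prices = Real revenue in 2006 prices × (P_2021/P_2006) = 5091.21 × 1.497 = 7621.54.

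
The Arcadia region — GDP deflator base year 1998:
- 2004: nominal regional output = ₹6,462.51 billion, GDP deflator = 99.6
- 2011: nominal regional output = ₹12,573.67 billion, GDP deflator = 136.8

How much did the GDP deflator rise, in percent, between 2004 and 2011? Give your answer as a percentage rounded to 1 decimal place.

Price-level change = 136.8 / 99.6 − 1 = 0.3735.

37.3%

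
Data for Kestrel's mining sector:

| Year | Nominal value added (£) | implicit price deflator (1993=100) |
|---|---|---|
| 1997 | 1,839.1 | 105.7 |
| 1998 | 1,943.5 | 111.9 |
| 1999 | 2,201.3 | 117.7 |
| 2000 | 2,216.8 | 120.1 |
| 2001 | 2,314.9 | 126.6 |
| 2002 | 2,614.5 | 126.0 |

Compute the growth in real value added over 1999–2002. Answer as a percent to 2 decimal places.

Real value added 1999 = 2201.3/1.177 = 1870.26.
Real value added 2002 = 2614.5/1.260 = 2075.00.
Change = 2075.00/1870.26 − 1 = 0.1095.

10.95%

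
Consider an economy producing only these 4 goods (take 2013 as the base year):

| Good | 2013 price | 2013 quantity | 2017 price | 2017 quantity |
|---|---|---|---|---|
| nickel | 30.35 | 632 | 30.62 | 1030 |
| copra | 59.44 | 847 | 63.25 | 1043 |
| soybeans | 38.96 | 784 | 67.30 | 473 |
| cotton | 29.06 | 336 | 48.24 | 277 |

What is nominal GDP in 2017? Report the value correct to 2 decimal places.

142703.73

Nominal GDP 2017 = Σ (p_2017 × q_2017) = 30.62·1030 + 63.25·1043 + 67.30·473 + 48.24·277 = 142703.73.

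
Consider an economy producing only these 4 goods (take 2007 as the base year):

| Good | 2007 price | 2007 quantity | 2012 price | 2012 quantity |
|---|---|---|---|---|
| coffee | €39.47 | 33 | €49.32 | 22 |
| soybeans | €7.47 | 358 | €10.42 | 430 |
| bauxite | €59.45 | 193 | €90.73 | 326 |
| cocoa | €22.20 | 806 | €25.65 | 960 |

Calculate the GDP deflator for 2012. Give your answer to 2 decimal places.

133.49

Nominal GDP 2012 = 49.32·22 + 10.42·430 + 90.73·326 + 25.65·960 = 59767.62.
Real GDP 2012 (at 2007 prices) = 39.47·22 + 7.47·430 + 59.45·326 + 22.20·960 = 44773.14.
Deflator = Nominal/Real × 100 = 59767.62/44773.14 × 100 = 133.490.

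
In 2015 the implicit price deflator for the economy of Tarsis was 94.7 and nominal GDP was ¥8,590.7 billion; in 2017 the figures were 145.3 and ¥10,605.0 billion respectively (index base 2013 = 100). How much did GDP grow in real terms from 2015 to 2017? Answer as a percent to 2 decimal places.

Deflate each year: 2015 → 8590.7/0.947 = 9071.49; 2017 → 10605.0/1.453 = 7298.69.
So real GDP changed by 7298.69/9071.49 − 1 = -0.1954, i.e. -19.54%.

-19.54%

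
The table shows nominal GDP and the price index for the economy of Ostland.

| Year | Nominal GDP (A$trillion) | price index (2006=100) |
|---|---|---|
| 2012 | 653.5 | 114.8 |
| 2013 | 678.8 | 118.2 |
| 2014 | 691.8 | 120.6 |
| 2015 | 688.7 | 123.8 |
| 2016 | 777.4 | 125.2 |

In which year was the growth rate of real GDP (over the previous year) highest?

2016

2013: real = 678.8/1.182 = 574.28; growth vs 2012 (569.25) = 0.88%.
2014: real = 691.8/1.206 = 573.63; growth vs 2013 (574.28) = -0.11%.
2015: real = 688.7/1.238 = 556.30; growth vs 2014 (573.63) = -3.02%.
2016: real = 777.4/1.252 = 620.93; growth vs 2015 (556.30) = 11.62%.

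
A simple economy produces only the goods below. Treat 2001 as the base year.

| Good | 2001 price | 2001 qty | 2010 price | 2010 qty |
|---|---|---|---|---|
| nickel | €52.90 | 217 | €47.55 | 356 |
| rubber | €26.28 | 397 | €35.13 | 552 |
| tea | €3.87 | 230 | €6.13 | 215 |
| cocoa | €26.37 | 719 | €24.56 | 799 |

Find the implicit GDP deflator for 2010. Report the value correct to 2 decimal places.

Nominal GDP 2010 = 47.55·356 + 35.13·552 + 6.13·215 + 24.56·799 = 57260.95.
Real GDP 2010 (at 2001 prices) = 52.90·356 + 26.28·552 + 3.87·215 + 26.37·799 = 55240.64.
Deflator = Nominal/Real × 100 = 57260.95/55240.64 × 100 = 103.657.

103.66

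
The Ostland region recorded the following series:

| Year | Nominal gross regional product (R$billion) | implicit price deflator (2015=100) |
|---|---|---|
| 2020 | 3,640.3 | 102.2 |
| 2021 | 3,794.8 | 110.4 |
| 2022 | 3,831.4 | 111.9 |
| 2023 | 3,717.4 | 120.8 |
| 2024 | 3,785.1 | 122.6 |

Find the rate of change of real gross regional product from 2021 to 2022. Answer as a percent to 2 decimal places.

-0.39%

Real gross regional product 2021 = 3794.8/1.104 = 3437.32.
Real gross regional product 2022 = 3831.4/1.119 = 3423.95.
Change = 3423.95/3437.32 − 1 = -0.0039.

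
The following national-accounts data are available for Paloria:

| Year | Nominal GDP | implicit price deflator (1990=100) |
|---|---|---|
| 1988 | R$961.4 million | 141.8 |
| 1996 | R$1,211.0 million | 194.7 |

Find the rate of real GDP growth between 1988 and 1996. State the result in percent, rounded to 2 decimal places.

-8.26%

Deflate each year: 1988 → 961.4/1.418 = 678.00; 1996 → 1211.0/1.947 = 621.98.
So real GDP changed by 621.98/678.00 − 1 = -0.0826, i.e. -8.26%.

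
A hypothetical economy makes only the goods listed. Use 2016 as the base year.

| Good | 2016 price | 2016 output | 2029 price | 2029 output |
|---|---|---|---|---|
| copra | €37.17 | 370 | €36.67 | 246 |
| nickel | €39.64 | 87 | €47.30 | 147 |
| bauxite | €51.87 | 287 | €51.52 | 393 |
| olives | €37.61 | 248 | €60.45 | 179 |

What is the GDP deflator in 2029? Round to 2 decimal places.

Nominal GDP 2029 = 36.67·246 + 47.30·147 + 51.52·393 + 60.45·179 = 47041.83.
Real GDP 2029 (at 2016 prices) = 37.17·246 + 39.64·147 + 51.87·393 + 37.61·179 = 42088.00.
Deflator = Nominal/Real × 100 = 47041.83/42088.00 × 100 = 111.770.

111.77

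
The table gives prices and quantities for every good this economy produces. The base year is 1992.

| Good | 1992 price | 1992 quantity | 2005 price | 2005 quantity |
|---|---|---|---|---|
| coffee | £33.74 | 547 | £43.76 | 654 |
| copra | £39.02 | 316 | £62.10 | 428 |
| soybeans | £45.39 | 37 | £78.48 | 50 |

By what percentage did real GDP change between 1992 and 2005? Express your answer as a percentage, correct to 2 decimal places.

Real GDP 1992 = Nominal GDP 1992 = 33.74·547 + 39.02·316 + 45.39·37 = 32465.53.
Real GDP 2005 (at 1992 prices) = 33.74·654 + 39.02·428 + 45.39·50 = 41036.02.
Real growth = 41036.02/32465.53 − 1 = 0.2640.

26.40%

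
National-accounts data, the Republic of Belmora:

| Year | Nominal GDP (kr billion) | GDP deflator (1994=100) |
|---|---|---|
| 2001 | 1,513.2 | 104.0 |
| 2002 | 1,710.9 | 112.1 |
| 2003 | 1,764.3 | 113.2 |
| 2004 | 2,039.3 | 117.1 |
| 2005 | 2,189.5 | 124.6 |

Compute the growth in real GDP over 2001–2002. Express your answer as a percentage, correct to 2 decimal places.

Real GDP 2001 = 1513.2/1.040 = 1455.00.
Real GDP 2002 = 1710.9/1.121 = 1526.23.
Change = 1526.23/1455.00 − 1 = 0.0490.

4.90%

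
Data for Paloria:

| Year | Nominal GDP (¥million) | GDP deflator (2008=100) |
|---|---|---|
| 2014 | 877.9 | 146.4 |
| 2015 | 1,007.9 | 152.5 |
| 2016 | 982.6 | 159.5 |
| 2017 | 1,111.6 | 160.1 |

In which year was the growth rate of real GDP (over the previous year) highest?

2017

2015: real = 1007.9/1.525 = 660.92; growth vs 2014 (599.66) = 10.22%.
2016: real = 982.6/1.595 = 616.05; growth vs 2015 (660.92) = -6.79%.
2017: real = 1111.6/1.601 = 694.32; growth vs 2016 (616.05) = 12.71%.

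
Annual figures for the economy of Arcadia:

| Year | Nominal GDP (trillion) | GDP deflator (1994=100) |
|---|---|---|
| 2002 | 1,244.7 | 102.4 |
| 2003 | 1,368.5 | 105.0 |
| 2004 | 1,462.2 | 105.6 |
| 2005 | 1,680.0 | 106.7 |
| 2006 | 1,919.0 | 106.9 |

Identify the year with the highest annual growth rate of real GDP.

2006

2003: real = 1368.5/1.050 = 1303.33; growth vs 2002 (1215.53) = 7.22%.
2004: real = 1462.2/1.056 = 1384.66; growth vs 2003 (1303.33) = 6.24%.
2005: real = 1680.0/1.067 = 1574.51; growth vs 2004 (1384.66) = 13.71%.
2006: real = 1919.0/1.069 = 1795.14; growth vs 2005 (1574.51) = 14.01%.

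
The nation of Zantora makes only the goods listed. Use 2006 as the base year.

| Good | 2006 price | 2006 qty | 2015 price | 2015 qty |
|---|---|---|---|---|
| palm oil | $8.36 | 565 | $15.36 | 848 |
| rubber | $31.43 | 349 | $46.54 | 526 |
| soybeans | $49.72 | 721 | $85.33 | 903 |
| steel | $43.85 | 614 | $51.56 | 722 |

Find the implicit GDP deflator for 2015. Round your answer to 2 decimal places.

151.51

Nominal GDP 2015 = 15.36·848 + 46.54·526 + 85.33·903 + 51.56·722 = 151784.63.
Real GDP 2015 (at 2006 prices) = 8.36·848 + 31.43·526 + 49.72·903 + 43.85·722 = 100178.32.
Deflator = Nominal/Real × 100 = 151784.63/100178.32 × 100 = 151.514.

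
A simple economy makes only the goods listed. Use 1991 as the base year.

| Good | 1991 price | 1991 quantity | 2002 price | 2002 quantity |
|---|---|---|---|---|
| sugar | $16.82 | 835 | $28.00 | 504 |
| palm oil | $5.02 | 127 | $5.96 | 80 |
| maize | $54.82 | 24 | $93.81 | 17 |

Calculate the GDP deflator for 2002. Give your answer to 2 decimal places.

164.96

Nominal GDP 2002 = 28.00·504 + 5.96·80 + 93.81·17 = 16183.57.
Real GDP 2002 (at 1991 prices) = 16.82·504 + 5.02·80 + 54.82·17 = 9810.82.
Deflator = Nominal/Real × 100 = 16183.57/9810.82 × 100 = 164.956.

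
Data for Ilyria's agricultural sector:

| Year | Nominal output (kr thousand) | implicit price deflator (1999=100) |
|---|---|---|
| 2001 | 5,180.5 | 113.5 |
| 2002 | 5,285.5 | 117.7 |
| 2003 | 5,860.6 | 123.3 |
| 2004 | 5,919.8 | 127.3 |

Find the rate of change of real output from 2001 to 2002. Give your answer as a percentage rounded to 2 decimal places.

Real output 2001 = 5180.5/1.135 = 4564.32.
Real output 2002 = 5285.5/1.177 = 4490.65.
Change = 4490.65/4564.32 − 1 = -0.0161.

-1.61%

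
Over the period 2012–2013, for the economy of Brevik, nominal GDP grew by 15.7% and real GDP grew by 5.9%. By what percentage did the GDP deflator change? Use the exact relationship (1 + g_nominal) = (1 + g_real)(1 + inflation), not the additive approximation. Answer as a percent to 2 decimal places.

9.25%

(1 + g_nom) = (1 + g_real)(1 + π), so π = 1.1570 / 1.0590 − 1 = 0.09254.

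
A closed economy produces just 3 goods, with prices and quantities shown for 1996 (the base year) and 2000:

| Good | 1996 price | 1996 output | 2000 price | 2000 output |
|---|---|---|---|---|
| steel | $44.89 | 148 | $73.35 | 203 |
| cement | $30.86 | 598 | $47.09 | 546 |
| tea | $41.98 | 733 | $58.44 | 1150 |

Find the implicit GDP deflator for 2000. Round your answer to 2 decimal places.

Nominal GDP 2000 = 73.35·203 + 47.09·546 + 58.44·1150 = 107807.19.
Real GDP 2000 (at 1996 prices) = 44.89·203 + 30.86·546 + 41.98·1150 = 74239.23.
Deflator = Nominal/Real × 100 = 107807.19/74239.23 × 100 = 145.216.

145.22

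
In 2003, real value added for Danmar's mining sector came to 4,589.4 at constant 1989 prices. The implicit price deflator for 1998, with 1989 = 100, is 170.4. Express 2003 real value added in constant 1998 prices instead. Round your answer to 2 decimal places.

Real value added in 1998 prices = Real value added in 1989 prices × (P_1998/P_1989) = 4589.4 × 1.704 = 7820.34.

7,820.34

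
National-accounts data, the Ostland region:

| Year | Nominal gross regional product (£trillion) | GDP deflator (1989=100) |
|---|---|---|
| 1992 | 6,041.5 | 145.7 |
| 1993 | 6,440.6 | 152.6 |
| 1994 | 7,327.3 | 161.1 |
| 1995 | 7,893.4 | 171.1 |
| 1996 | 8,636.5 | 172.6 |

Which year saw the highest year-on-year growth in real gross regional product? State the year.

1993: real = 6440.6/1.526 = 4220.58; growth vs 1992 (4146.53) = 1.79%.
1994: real = 7327.3/1.611 = 4548.29; growth vs 1993 (4220.58) = 7.76%.
1995: real = 7893.4/1.711 = 4613.33; growth vs 1994 (4548.29) = 1.43%.
1996: real = 8636.5/1.726 = 5003.77; growth vs 1995 (4613.33) = 8.46%.

1996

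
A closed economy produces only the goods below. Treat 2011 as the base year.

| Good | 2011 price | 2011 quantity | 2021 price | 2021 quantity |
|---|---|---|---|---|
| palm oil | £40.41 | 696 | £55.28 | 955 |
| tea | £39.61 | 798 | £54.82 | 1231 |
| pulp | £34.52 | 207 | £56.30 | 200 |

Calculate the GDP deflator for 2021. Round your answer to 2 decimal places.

139.55

Nominal GDP 2021 = 55.28·955 + 54.82·1231 + 56.30·200 = 131535.82.
Real GDP 2021 (at 2011 prices) = 40.41·955 + 39.61·1231 + 34.52·200 = 94255.46.
Deflator = Nominal/Real × 100 = 131535.82/94255.46 × 100 = 139.552.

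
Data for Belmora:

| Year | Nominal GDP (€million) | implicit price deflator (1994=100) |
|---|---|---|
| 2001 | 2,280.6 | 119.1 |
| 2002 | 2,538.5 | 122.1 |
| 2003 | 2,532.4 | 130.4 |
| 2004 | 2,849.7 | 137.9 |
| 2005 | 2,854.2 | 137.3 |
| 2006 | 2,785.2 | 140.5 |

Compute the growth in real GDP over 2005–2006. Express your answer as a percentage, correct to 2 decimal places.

Real GDP 2005 = 2854.2/1.373 = 2078.81.
Real GDP 2006 = 2785.2/1.405 = 1982.35.
Change = 1982.35/2078.81 − 1 = -0.0464.

-4.64%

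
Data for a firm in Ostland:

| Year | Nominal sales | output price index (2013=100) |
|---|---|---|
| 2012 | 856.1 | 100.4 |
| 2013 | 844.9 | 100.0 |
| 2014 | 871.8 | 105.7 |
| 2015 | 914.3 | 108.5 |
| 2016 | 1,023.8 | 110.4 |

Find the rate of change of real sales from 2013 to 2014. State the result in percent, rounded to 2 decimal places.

Real sales 2013 = 844.9/1.000 = 844.90.
Real sales 2014 = 871.8/1.057 = 824.79.
Change = 824.79/844.90 − 1 = -0.0238.

-2.38%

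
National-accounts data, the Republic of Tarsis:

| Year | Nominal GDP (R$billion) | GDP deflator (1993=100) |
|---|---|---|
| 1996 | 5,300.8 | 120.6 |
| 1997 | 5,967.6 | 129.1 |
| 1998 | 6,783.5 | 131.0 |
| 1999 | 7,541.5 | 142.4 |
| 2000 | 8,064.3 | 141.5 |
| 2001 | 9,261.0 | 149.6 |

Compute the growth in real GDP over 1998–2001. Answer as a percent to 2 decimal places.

Real GDP 1998 = 6783.5/1.310 = 5178.24.
Real GDP 2001 = 9261.0/1.496 = 6190.51.
Change = 6190.51/5178.24 − 1 = 0.1955.

19.55%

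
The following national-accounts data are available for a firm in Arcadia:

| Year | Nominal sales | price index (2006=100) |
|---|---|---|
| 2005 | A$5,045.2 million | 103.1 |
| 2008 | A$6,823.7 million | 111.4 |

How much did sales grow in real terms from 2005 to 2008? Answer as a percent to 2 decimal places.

25.17%

Deflate each year: 2005 → 5045.2/1.031 = 4893.50; 2008 → 6823.7/1.114 = 6125.40.
So real sales changed by 6125.40/4893.50 − 1 = 0.2517, i.e. 25.17%.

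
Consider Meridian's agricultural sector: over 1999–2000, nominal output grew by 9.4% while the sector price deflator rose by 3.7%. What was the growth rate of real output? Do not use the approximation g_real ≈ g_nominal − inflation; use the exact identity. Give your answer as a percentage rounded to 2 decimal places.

5.50%

(1 + g_nom) = (1 + g_real)(1 + π), so g_real = 1.0940 / 1.0370 − 1 = 0.05497.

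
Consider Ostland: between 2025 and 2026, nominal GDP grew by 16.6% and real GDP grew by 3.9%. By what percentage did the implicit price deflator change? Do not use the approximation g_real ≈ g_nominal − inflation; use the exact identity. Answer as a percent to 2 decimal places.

(1 + g_nom) = (1 + g_real)(1 + π), so π = 1.1660 / 1.0390 − 1 = 0.12223.

12.22%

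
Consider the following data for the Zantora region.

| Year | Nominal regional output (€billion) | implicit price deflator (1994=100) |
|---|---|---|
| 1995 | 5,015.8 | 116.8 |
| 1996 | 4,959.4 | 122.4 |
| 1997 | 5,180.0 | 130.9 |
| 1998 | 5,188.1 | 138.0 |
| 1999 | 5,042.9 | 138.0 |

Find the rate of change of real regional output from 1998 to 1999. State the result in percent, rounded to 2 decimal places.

-2.80%

Real regional output 1998 = 5188.1/1.380 = 3759.49.
Real regional output 1999 = 5042.9/1.380 = 3654.28.
Change = 3654.28/3759.49 − 1 = -0.0280.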